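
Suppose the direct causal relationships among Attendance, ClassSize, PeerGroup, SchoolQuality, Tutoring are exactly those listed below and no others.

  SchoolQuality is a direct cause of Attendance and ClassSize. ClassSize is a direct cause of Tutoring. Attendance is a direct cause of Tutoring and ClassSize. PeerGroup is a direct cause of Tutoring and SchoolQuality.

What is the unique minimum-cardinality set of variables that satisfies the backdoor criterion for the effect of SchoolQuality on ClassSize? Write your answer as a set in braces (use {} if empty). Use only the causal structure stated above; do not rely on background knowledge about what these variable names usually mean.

Variables eligible for adjustment (non-descendants of SchoolQuality, excluding SchoolQuality and ClassSize): {PeerGroup}.
Backdoor paths from SchoolQuality to ClassSize:
  P1: SchoolQuality <- PeerGroup -> Tutoring <- Attendance -> ClassSize
  P2: SchoolQuality <- PeerGroup -> Tutoring <- ClassSize
Each backdoor path contains an unconditioned collider, so every path is already blocked with the empty conditioning set:
  P1: blocked at collider Tutoring (neither it nor any descendant is in the conditioning set).
  P2: blocked at collider Tutoring (neither it nor any descendant is in the conditioning set).
The empty set is therefore the unique smallest valid set.

{}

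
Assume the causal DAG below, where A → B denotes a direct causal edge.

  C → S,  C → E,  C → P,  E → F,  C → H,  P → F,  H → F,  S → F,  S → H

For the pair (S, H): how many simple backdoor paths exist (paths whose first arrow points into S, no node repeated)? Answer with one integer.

A backdoor path from S to H is any simple undirected path whose first edge points into S (i.e. leaves S via a parent).
Parents of S: {C}.
Enumerating:
  P1: S <- C -> H
  P2: S <- C -> E -> F <- H
  P3: S <- C -> P -> F <- H
That exhausts the simple backdoor paths. Count: 3.

3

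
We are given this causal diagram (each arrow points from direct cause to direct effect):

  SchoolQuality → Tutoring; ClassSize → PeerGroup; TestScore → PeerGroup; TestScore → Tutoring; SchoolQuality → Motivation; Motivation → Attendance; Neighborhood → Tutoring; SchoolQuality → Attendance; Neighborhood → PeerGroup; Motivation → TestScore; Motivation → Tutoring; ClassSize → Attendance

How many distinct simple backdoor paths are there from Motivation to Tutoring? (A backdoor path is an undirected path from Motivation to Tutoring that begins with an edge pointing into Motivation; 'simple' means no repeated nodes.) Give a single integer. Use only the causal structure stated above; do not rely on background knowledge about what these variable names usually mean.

3

A backdoor path from Motivation to Tutoring is any simple undirected path whose first edge points into Motivation (i.e. leaves Motivation via a parent).
Parents of Motivation: {SchoolQuality}.
Enumerating:
  P1: Motivation <- SchoolQuality -> Attendance <- ClassSize -> PeerGroup <- TestScore -> Tutoring
  P2: Motivation <- SchoolQuality -> Attendance <- ClassSize -> PeerGroup <- Neighborhood -> Tutoring
  P3: Motivation <- SchoolQuality -> Tutoring
That exhausts the simple backdoor paths. Count: 3.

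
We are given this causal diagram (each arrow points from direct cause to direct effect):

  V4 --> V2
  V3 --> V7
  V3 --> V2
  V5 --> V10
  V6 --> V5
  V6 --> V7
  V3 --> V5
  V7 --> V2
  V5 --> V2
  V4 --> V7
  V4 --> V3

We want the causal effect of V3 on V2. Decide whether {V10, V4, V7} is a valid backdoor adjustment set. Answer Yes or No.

Backdoor paths from V3 to V2 (paths whose first edge points into V3):
  P1: V3 <- V4 -> V7 <- V6 -> V5 -> V2
  P2: V3 <- V4 -> V7 -> V2
  P3: V3 <- V4 -> V2
Condition 1 (no descendant of V3 in the set): FAILS — V10 and V7 are descendants of V3.
Condition 2 (every backdoor path blocked by {V10, V4, V7}):
  P1: blocked at fork node V4 ∈ conditioning set.
  P2: blocked at fork node V4 ∈ conditioning set.
  P3: blocked at fork node V4 ∈ conditioning set.
{V10, V4, V7} does not satisfy the backdoor criterion.

No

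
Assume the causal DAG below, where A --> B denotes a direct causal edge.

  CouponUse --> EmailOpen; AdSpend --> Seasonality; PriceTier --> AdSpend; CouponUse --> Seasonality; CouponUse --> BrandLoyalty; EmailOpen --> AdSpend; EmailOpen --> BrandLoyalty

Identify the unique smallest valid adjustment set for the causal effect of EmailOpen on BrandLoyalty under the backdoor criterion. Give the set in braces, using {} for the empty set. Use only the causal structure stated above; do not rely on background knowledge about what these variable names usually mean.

Variables eligible for adjustment (non-descendants of EmailOpen, excluding EmailOpen and BrandLoyalty): {CouponUse, PriceTier}.
Backdoor paths from EmailOpen to BrandLoyalty:
  P1: EmailOpen <- CouponUse -> BrandLoyalty
The empty set is not sufficient: P1 (EmailOpen <- CouponUse -> BrandLoyalty) has no collider blocking it and no conditioned non-collider, so it is open.
Try {CouponUse}:
  P1: blocked at fork node CouponUse ∈ conditioning set.
{CouponUse} contains no descendant of EmailOpen and blocks every backdoor path.
No other singleton works — e.g. {PriceTier} leaves P1 open — so {CouponUse} is the unique smallest valid adjustment set.

{CouponUse}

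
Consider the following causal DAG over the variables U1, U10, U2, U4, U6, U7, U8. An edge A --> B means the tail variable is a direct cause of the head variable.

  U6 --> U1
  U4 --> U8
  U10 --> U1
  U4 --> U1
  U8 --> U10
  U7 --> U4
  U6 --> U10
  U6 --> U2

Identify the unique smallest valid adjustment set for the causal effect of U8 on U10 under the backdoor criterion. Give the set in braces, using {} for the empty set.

{}

Variables eligible for adjustment (non-descendants of U8, excluding U8 and U10): {U2, U4, U6, U7}.
Backdoor paths from U8 to U10:
  P1: U8 <- U4 -> U1 <- U6 -> U10
  P2: U8 <- U4 -> U1 <- U10
Each backdoor path contains an unconditioned collider, so every path is already blocked with the empty conditioning set:
  P1: blocked at collider U1 (neither it nor any descendant is in the conditioning set).
  P2: blocked at collider U1 (neither it nor any descendant is in the conditioning set).
The empty set is therefore the unique smallest valid set.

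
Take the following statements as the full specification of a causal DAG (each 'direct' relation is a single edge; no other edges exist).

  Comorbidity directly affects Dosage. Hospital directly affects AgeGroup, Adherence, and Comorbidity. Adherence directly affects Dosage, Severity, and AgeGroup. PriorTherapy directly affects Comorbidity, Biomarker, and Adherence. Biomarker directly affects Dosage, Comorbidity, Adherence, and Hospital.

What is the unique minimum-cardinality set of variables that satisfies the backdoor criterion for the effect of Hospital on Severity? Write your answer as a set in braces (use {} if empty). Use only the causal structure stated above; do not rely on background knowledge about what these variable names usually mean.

{Biomarker}

Variables eligible for adjustment (non-descendants of Hospital, excluding Hospital and Severity): {Biomarker, PriorTherapy}.
Backdoor paths from Hospital to Severity:
  P1: Hospital <- Biomarker <- PriorTherapy -> Adherence -> Severity
  P2: Hospital <- Biomarker <- PriorTherapy -> Comorbidity -> Dosage <- Adherence -> Severity
  P3: Hospital <- Biomarker -> Adherence -> Severity
  P4: Hospital <- Biomarker -> Comorbidity <- PriorTherapy -> Adherence -> Severity
  P5: Hospital <- Biomarker -> Comorbidity -> Dosage <- Adherence -> Severity
  P6: Hospital <- Biomarker -> Dosage <- Adherence -> Severity
  P7: Hospital <- Biomarker -> Dosage <- Comorbidity <- PriorTherapy -> Adherence -> Severity
The empty set is not sufficient: P1 (Hospital <- Biomarker <- PriorTherapy -> Adherence -> Severity) has no collider blocking it and no conditioned non-collider, so it is open.
Try {Biomarker}:
  P1: blocked at chain node Biomarker ∈ conditioning set.
  P2: blocked at chain node Biomarker ∈ conditioning set.
  P3: blocked at fork node Biomarker ∈ conditioning set.
  P4: blocked at fork node Biomarker ∈ conditioning set.
  P5: blocked at fork node Biomarker ∈ conditioning set.
  P6: blocked at fork node Biomarker ∈ conditioning set.
  P7: blocked at fork node Biomarker ∈ conditioning set.
{Biomarker} contains no descendant of Hospital and blocks every backdoor path.
No other singleton works — e.g. {PriorTherapy} leaves P3 open — so {Biomarker} is the unique smallest valid adjustment set.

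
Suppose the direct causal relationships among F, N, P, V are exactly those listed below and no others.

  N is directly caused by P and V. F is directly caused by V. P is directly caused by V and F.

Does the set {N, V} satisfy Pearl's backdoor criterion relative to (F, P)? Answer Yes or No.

No

Backdoor paths from F to P (paths whose first edge points into F):
  P1: F <- V -> P
  P2: F <- V -> N <- P
Condition 1 (no descendant of F in the set): FAILS — N is a descendant of F.
Condition 2 (every backdoor path blocked by {N, V}):
  P1: blocked at fork node V ∈ conditioning set.
  P2: blocked at fork node V ∈ conditioning set.
{N, V} does not satisfy the backdoor criterion.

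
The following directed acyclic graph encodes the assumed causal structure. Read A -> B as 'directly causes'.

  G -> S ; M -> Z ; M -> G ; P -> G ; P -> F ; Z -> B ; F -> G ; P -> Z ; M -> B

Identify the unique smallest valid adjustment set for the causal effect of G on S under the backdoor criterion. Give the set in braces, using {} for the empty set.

Variables eligible for adjustment (non-descendants of G, excluding G and S): {B, F, M, P, Z}.
Backdoor paths from G to S:
  (none)
With no backdoor paths the empty set already satisfies the criterion, and it is trivially minimal.

{}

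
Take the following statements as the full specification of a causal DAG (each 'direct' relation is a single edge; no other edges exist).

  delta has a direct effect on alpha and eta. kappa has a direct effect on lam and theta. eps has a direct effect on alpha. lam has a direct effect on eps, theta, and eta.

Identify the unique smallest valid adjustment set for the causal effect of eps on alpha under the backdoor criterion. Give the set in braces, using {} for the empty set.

{}

Variables eligible for adjustment (non-descendants of eps, excluding eps and alpha): {delta, eta, kappa, lam, theta}.
Backdoor paths from eps to alpha:
  P1: eps <- lam -> eta <- delta -> alpha
Each backdoor path contains an unconditioned collider, so every path is already blocked with the empty conditioning set:
  P1: blocked at collider eta (neither it nor any descendant is in the conditioning set).
The empty set is therefore the unique smallest valid set.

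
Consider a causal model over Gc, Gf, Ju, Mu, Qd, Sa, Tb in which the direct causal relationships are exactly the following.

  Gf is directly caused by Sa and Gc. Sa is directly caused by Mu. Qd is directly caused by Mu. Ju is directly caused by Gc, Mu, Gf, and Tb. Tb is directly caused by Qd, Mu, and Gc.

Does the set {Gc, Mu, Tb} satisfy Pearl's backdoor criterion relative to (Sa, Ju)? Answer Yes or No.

Yes

Backdoor paths from Sa to Ju (paths whose first edge points into Sa):
  P1: Sa <- Mu -> Qd -> Tb <- Gc -> Gf -> Ju
  P2: Sa <- Mu -> Qd -> Tb <- Gc -> Ju
  P3: Sa <- Mu -> Qd -> Tb -> Ju
  P4: Sa <- Mu -> Tb <- Gc -> Gf -> Ju
  P5: Sa <- Mu -> Tb <- Gc -> Ju
  P6: Sa <- Mu -> Tb -> Ju
  P7: Sa <- Mu -> Ju
Condition 1 (no descendant of Sa in the set): holds — descendants of Sa are {Gf, Ju}; none are in {Gc, Mu, Tb}.
Condition 2 (every backdoor path blocked by {Gc, Mu, Tb}):
  P1: blocked at fork node Mu ∈ conditioning set.
  P2: blocked at fork node Mu ∈ conditioning set.
  P3: blocked at fork node Mu ∈ conditioning set.
  P4: blocked at fork node Mu ∈ conditioning set.
  P5: blocked at fork node Mu ∈ conditioning set.
  P6: blocked at fork node Mu ∈ conditioning set.
  P7: blocked at fork node Mu ∈ conditioning set.
{Gc, Mu, Tb} satisfies the backdoor criterion.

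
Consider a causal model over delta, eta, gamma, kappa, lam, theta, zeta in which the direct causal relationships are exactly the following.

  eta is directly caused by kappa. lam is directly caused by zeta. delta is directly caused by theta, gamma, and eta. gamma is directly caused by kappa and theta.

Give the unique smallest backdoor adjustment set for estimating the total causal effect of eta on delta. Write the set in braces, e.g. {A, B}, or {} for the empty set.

{kappa}

Variables eligible for adjustment (non-descendants of eta, excluding eta and delta): {gamma, kappa, lam, theta, zeta}.
Backdoor paths from eta to delta:
  P1: eta <- kappa -> gamma <- theta -> delta
  P2: eta <- kappa -> gamma -> delta
The empty set is not sufficient: P2 (eta <- kappa -> gamma -> delta) has no collider blocking it and no conditioned non-collider, so it is open.
Try {kappa}:
  P1: blocked at fork node kappa ∈ conditioning set.
  P2: blocked at fork node kappa ∈ conditioning set.
{kappa} contains no descendant of eta and blocks every backdoor path.
No other singleton works — e.g. {zeta} leaves P2 open — so {kappa} is the unique smallest valid adjustment set.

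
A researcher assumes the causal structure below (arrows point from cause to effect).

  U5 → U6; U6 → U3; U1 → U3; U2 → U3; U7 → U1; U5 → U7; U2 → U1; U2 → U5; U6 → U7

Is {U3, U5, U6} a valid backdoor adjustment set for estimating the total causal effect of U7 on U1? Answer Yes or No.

No

Backdoor paths from U7 to U1 (paths whose first edge points into U7):
  P1: U7 <- U5 <- U2 -> U1
  P2: U7 <- U5 <- U2 -> U3 <- U1
  P3: U7 <- U5 -> U6 -> U3 <- U2 -> U1
  P4: U7 <- U5 -> U6 -> U3 <- U1
  P5: U7 <- U6 <- U5 <- U2 -> U1
  P6: U7 <- U6 <- U5 <- U2 -> U3 <- U1
  P7: U7 <- U6 -> U3 <- U2 -> U1
  P8: U7 <- U6 -> U3 <- U1
Condition 1 (no descendant of U7 in the set): FAILS — U3 is a descendant of U7.
Condition 2 (every backdoor path blocked by {U3, U5, U6}):
  P1: blocked at chain node U5 ∈ conditioning set.
  P2: blocked at chain node U5 ∈ conditioning set.
  P3: blocked at fork node U5 ∈ conditioning set.
  P4: blocked at fork node U5 ∈ conditioning set.
  P5: blocked at chain node U6 ∈ conditioning set.
  P6: blocked at chain node U6 ∈ conditioning set.
  P7: blocked at fork node U6 ∈ conditioning set.
  P8: blocked at fork node U6 ∈ conditioning set.
{U3, U5, U6} does not satisfy the backdoor criterion.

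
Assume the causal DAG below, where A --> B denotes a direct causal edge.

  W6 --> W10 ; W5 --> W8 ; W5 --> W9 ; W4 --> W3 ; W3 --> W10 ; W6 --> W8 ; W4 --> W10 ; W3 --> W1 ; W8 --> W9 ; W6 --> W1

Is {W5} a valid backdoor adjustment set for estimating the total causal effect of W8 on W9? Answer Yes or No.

Backdoor paths from W8 to W9 (paths whose first edge points into W8):
  P1: W8 <- W5 -> W9
Condition 1 (no descendant of W8 in the set): holds — descendants of W8 are {W9}; none are in {W5}.
Condition 2 (every backdoor path blocked by {W5}):
  P1: blocked at fork node W5 ∈ conditioning set.
{W5} satisfies the backdoor criterion.

Yes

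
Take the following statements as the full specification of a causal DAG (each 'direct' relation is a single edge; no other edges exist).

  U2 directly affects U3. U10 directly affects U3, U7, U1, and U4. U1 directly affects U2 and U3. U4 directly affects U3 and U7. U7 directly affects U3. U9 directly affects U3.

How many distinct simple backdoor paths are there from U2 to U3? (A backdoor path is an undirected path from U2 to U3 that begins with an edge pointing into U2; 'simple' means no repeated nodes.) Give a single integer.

A backdoor path from U2 to U3 is any simple undirected path whose first edge points into U2 (i.e. leaves U2 via a parent).
Parents of U2: {U1}.
Enumerating:
  P1: U2 <- U1 <- U10 -> U4 -> U7 -> U3
  P2: U2 <- U1 <- U10 -> U4 -> U3
  P3: U2 <- U1 <- U10 -> U7 <- U4 -> U3
  P4: U2 <- U1 <- U10 -> U7 -> U3
  P5: U2 <- U1 <- U10 -> U3
  P6: U2 <- U1 -> U3
That exhausts the simple backdoor paths. Count: 6.

6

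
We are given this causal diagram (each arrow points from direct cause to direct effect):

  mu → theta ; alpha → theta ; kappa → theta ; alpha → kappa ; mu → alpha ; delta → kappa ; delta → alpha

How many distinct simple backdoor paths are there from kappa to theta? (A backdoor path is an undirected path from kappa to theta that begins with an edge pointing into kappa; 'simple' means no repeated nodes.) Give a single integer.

A backdoor path from kappa to theta is any simple undirected path whose first edge points into kappa (i.e. leaves kappa via a parent).
Parents of kappa: {alpha, delta}.
Enumerating:
  P1: kappa <- delta -> alpha <- mu -> theta
  P2: kappa <- delta -> alpha -> theta
  P3: kappa <- alpha <- mu -> theta
  P4: kappa <- alpha -> theta
That exhausts the simple backdoor paths. Count: 4.

4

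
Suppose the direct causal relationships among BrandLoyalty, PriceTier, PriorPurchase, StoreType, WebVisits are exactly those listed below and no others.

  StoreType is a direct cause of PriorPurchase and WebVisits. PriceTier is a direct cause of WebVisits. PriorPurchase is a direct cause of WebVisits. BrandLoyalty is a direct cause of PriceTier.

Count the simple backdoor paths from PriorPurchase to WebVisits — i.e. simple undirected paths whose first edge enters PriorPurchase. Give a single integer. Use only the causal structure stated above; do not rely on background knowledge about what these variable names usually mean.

A backdoor path from PriorPurchase to WebVisits is any simple undirected path whose first edge points into PriorPurchase (i.e. leaves PriorPurchase via a parent).
Parents of PriorPurchase: {StoreType}.
Enumerating:
  P1: PriorPurchase <- StoreType -> WebVisits
That exhausts the simple backdoor paths. Count: 1.

1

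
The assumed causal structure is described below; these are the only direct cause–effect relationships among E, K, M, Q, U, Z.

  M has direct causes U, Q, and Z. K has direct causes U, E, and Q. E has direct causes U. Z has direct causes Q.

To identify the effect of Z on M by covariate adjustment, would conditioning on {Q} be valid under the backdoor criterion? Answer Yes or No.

Backdoor paths from Z to M (paths whose first edge points into Z):
  P1: Z <- Q -> K <- U -> M
  P2: Z <- Q -> K <- E <- U -> M
  P3: Z <- Q -> M
Condition 1 (no descendant of Z in the set): holds — descendants of Z are {M}; none are in {Q}.
Condition 2 (every backdoor path blocked by {Q}):
  P1: blocked at fork node Q ∈ conditioning set.
  P2: blocked at fork node Q ∈ conditioning set.
  P3: blocked at fork node Q ∈ conditioning set.
{Q} satisfies the backdoor criterion.

Yes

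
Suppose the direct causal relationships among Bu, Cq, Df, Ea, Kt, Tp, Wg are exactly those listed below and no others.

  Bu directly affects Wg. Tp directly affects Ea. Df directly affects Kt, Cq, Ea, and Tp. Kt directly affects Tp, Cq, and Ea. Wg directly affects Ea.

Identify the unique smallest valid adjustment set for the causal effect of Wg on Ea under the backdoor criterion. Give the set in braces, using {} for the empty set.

Variables eligible for adjustment (non-descendants of Wg, excluding Wg and Ea): {Bu, Cq, Df, Kt, Tp}.
Backdoor paths from Wg to Ea:
  (none)
With no backdoor paths the empty set already satisfies the criterion, and it is trivially minimal.

{}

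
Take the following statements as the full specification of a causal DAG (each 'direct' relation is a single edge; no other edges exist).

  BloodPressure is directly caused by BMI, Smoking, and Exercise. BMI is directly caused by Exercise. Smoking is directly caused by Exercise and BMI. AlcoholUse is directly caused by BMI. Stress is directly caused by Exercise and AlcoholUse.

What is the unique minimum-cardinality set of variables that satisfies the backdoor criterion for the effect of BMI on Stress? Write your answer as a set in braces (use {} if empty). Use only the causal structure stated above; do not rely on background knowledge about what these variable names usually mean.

Variables eligible for adjustment (non-descendants of BMI, excluding BMI and Stress): {Exercise}.
Backdoor paths from BMI to Stress:
  P1: BMI <- Exercise -> Stress
The empty set is not sufficient: P1 (BMI <- Exercise -> Stress) has no collider blocking it and no conditioned non-collider, so it is open.
Try {Exercise}:
  P1: blocked at fork node Exercise ∈ conditioning set.
{Exercise} contains no descendant of BMI and blocks every backdoor path.
{Exercise} is the unique smallest valid adjustment set.

{Exercise}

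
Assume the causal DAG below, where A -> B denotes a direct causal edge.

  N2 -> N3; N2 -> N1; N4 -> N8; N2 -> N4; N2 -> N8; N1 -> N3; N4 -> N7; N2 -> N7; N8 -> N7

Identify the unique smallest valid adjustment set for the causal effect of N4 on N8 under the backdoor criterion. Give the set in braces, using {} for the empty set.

Variables eligible for adjustment (non-descendants of N4, excluding N4 and N8): {N1, N2, N3}.
Backdoor paths from N4 to N8:
  P1: N4 <- N2 -> N8
  P2: N4 <- N2 -> N7 <- N8
The empty set is not sufficient: P1 (N4 <- N2 -> N8) has no collider blocking it and no conditioned non-collider, so it is open.
Try {N2}:
  P1: blocked at fork node N2 ∈ conditioning set.
  P2: blocked at fork node N2 ∈ conditioning set.
{N2} contains no descendant of N4 and blocks every backdoor path.
No other singleton works — e.g. {N1} leaves P1 open — so {N2} is the unique smallest valid adjustment set.

{N2}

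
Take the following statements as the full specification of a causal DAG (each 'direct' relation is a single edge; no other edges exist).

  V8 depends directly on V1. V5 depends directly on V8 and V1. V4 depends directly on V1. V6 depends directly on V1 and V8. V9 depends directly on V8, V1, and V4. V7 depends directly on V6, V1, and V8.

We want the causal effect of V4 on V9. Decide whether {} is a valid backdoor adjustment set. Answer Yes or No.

Backdoor paths from V4 to V9 (paths whose first edge points into V4):
  P1: V4 <- V1 -> V8 -> V9
  P2: V4 <- V1 -> V6 <- V8 -> V9
  P3: V4 <- V1 -> V6 -> V7 <- V8 -> V9
  P4: V4 <- V1 -> V9
  P5: V4 <- V1 -> V5 <- V8 -> V9
  P6: V4 <- V1 -> V7 <- V8 -> V9
  P7: V4 <- V1 -> V7 <- V6 <- V8 -> V9
Condition 1 (no descendant of V4 in the set): holds — descendants of V4 are {V9}; none are in {}.
Condition 2 (every backdoor path blocked by {}):
  P1: open — no interior node is in the conditioning set.
  P2: blocked at collider V6 (neither it nor any descendant is in the conditioning set).
  P3: blocked at collider V7 (neither it nor any descendant is in the conditioning set).
  P4: open — no interior node is in the conditioning set.
  P5: blocked at collider V5 (neither it nor any descendant is in the conditioning set).
  P6: blocked at collider V7 (neither it nor any descendant is in the conditioning set).
  P7: blocked at collider V7 (neither it nor any descendant is in the conditioning set).
{} does not satisfy the backdoor criterion.

No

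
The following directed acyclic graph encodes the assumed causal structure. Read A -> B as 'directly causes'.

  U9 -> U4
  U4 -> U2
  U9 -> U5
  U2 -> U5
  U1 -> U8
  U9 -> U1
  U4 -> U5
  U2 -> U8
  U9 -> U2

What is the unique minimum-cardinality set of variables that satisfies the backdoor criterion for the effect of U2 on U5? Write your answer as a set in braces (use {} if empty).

{U4, U9}

Variables eligible for adjustment (non-descendants of U2, excluding U2 and U5): {U1, U4, U9}.
Backdoor paths from U2 to U5:
  P1: U2 <- U9 -> U4 -> U5
  P2: U2 <- U9 -> U5
  P3: U2 <- U4 <- U9 -> U5
  P4: U2 <- U4 -> U5
The empty set is not sufficient: P1 (U2 <- U9 -> U4 -> U5) has no collider blocking it and no conditioned non-collider, so it is open.
Try {U4, U9}:
  P1: blocked at fork node U9 ∈ conditioning set.
  P2: blocked at fork node U9 ∈ conditioning set.
  P3: blocked at chain node U4 ∈ conditioning set.
  P4: blocked at fork node U4 ∈ conditioning set.
{U4, U9} contains no descendant of U2 and blocks every backdoor path.
Every element of {U4, U9} is needed (dropping U4 leaves P4 open; dropping U9 leaves P2 open), so no proper subset is valid.
Among all size-2 subsets of the eligible variables, only {U4, U9} blocks every backdoor path, so it is the unique smallest valid adjustment set.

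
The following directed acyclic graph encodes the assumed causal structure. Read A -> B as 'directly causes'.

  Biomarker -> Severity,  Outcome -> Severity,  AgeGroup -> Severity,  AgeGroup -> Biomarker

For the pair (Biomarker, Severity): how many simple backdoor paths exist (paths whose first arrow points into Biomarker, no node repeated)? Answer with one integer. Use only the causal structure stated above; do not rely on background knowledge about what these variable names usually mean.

A backdoor path from Biomarker to Severity is any simple undirected path whose first edge points into Biomarker (i.e. leaves Biomarker via a parent).
Parents of Biomarker: {AgeGroup}.
Enumerating:
  P1: Biomarker <- AgeGroup -> Severity
That exhausts the simple backdoor paths. Count: 1.

1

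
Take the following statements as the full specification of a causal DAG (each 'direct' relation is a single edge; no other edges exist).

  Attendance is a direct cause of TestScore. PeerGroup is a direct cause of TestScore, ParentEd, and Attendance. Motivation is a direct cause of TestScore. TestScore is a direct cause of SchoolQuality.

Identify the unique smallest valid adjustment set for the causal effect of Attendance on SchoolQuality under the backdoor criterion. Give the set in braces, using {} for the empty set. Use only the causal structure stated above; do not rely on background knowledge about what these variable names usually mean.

{PeerGroup}

Variables eligible for adjustment (non-descendants of Attendance, excluding Attendance and SchoolQuality): {Motivation, ParentEd, PeerGroup}.
Backdoor paths from Attendance to SchoolQuality:
  P1: Attendance <- PeerGroup -> TestScore -> SchoolQuality
The empty set is not sufficient: P1 (Attendance <- PeerGroup -> TestScore -> SchoolQuality) has no collider blocking it and no conditioned non-collider, so it is open.
Try {PeerGroup}:
  P1: blocked at fork node PeerGroup ∈ conditioning set.
{PeerGroup} contains no descendant of Attendance and blocks every backdoor path.
No other singleton works — e.g. {Motivation} leaves P1 open — so {PeerGroup} is the unique smallest valid adjustment set.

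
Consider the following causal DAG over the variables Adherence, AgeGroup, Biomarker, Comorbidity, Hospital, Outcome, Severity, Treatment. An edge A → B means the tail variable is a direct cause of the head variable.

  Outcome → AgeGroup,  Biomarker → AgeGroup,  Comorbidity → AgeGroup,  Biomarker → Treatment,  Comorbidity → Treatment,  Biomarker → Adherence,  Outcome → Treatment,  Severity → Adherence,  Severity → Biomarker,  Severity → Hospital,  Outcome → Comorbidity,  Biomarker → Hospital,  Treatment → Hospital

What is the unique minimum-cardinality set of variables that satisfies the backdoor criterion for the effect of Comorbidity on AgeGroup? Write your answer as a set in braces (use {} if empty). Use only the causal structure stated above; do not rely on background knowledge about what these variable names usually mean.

{Outcome}

Variables eligible for adjustment (non-descendants of Comorbidity, excluding Comorbidity and AgeGroup): {Adherence, Biomarker, Outcome, Severity}.
Backdoor paths from Comorbidity to AgeGroup:
  P1: Comorbidity <- Outcome -> AgeGroup
  P2: Comorbidity <- Outcome -> Treatment <- Biomarker -> AgeGroup
  P3: Comorbidity <- Outcome -> Treatment -> Hospital <- Severity -> Biomarker -> AgeGroup
  P4: Comorbidity <- Outcome -> Treatment -> Hospital <- Severity -> Adherence <- Biomarker -> AgeGroup
  P5: Comorbidity <- Outcome -> Treatment -> Hospital <- Biomarker -> AgeGroup
The empty set is not sufficient: P1 (Comorbidity <- Outcome -> AgeGroup) has no collider blocking it and no conditioned non-collider, so it is open.
Try {Outcome}:
  P1: blocked at fork node Outcome ∈ conditioning set.
  P2: blocked at fork node Outcome ∈ conditioning set.
  P3: blocked at fork node Outcome ∈ conditioning set.
  P4: blocked at fork node Outcome ∈ conditioning set.
  P5: blocked at fork node Outcome ∈ conditioning set.
{Outcome} contains no descendant of Comorbidity and blocks every backdoor path.
No other singleton works — e.g. {Severity} leaves P1 open — so {Outcome} is the unique smallest valid adjustment set.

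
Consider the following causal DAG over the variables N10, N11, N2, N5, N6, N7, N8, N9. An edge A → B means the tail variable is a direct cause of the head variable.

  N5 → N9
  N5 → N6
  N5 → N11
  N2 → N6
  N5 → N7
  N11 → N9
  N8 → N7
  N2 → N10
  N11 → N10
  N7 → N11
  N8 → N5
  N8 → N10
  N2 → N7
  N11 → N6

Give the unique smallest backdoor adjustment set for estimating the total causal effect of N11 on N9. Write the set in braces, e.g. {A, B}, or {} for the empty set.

Variables eligible for adjustment (non-descendants of N11, excluding N11 and N9): {N2, N5, N7, N8}.
Backdoor paths from N11 to N9:
  P1: N11 <- N5 -> N9
  P2: N11 <- N7 <- N8 -> N5 -> N9
  P3: N11 <- N7 <- N8 -> N10 <- N2 -> N6 <- N5 -> N9
  P4: N11 <- N7 <- N2 -> N6 <- N5 -> N9
  P5: N11 <- N7 <- N2 -> N10 <- N8 -> N5 -> N9
  P6: N11 <- N7 <- N5 -> N9
The empty set is not sufficient: P1 (N11 <- N5 -> N9) has no collider blocking it and no conditioned non-collider, so it is open.
Try {N5}:
  P1: blocked at fork node N5 ∈ conditioning set.
  P2: blocked at chain node N5 ∈ conditioning set.
  P3: blocked at collider N10 (neither it nor any descendant is in the conditioning set).
  P4: blocked at collider N6 (neither it nor any descendant is in the conditioning set).
  P5: blocked at collider N10 (neither it nor any descendant is in the conditioning set).
  P6: blocked at fork node N5 ∈ conditioning set.
{N5} contains no descendant of N11 and blocks every backdoor path.
No other singleton works — e.g. {N8} leaves P1 open — so {N5} is the unique smallest valid adjustment set.

{N5}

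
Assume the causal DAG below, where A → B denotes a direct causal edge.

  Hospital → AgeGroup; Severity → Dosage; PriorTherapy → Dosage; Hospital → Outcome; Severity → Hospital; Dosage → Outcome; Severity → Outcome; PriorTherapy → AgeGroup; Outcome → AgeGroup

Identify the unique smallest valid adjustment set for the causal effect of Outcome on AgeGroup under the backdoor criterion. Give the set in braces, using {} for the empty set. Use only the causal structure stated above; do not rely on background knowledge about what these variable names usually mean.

Variables eligible for adjustment (non-descendants of Outcome, excluding Outcome and AgeGroup): {Dosage, Hospital, PriorTherapy, Severity}.
Backdoor paths from Outcome to AgeGroup:
  P1: Outcome <- Severity -> Hospital -> AgeGroup
  P2: Outcome <- Severity -> Dosage <- PriorTherapy -> AgeGroup
  P3: Outcome <- Hospital <- Severity -> Dosage <- PriorTherapy -> AgeGroup
  P4: Outcome <- Hospital -> AgeGroup
  P5: Outcome <- Dosage <- Severity -> Hospital -> AgeGroup
  P6: Outcome <- Dosage <- PriorTherapy -> AgeGroup
The empty set is not sufficient: P1 (Outcome <- Severity -> Hospital -> AgeGroup) has no collider blocking it and no conditioned non-collider, so it is open.
Try {Hospital, PriorTherapy}:
  P1: blocked at chain node Hospital ∈ conditioning set.
  P2: blocked at collider Dosage (neither it nor any descendant is in the conditioning set).
  P3: blocked at chain node Hospital ∈ conditioning set.
  P4: blocked at fork node Hospital ∈ conditioning set.
  P5: blocked at chain node Hospital ∈ conditioning set.
  P6: blocked at fork node PriorTherapy ∈ conditioning set.
{Hospital, PriorTherapy} contains no descendant of Outcome and blocks every backdoor path.
Every element of {Hospital, PriorTherapy} is needed (dropping Hospital leaves P1 open; dropping PriorTherapy leaves P6 open), so no proper subset is valid.
Among all size-2 subsets of the eligible variables, only {Hospital, PriorTherapy} blocks every backdoor path, so it is the unique smallest valid adjustment set.

{Hospital, PriorTherapy}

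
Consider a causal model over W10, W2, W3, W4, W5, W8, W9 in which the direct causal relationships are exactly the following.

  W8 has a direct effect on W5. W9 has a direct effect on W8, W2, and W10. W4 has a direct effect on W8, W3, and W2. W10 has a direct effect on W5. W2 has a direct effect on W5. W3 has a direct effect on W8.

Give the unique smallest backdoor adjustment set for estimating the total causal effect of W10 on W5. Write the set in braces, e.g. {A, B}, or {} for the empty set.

{W9}

Variables eligible for adjustment (non-descendants of W10, excluding W10 and W5): {W2, W3, W4, W8, W9}.
Backdoor paths from W10 to W5:
  P1: W10 <- W9 -> W2 <- W4 -> W3 -> W8 -> W5
  P2: W10 <- W9 -> W2 <- W4 -> W8 -> W5
  P3: W10 <- W9 -> W2 -> W5
  P4: W10 <- W9 -> W8 <- W4 -> W2 -> W5
  P5: W10 <- W9 -> W8 <- W3 <- W4 -> W2 -> W5
  P6: W10 <- W9 -> W8 -> W5
The empty set is not sufficient: P3 (W10 <- W9 -> W2 -> W5) has no collider blocking it and no conditioned non-collider, so it is open.
Try {W9}:
  P1: blocked at fork node W9 ∈ conditioning set.
  P2: blocked at fork node W9 ∈ conditioning set.
  P3: blocked at fork node W9 ∈ conditioning set.
  P4: blocked at fork node W9 ∈ conditioning set.
  P5: blocked at fork node W9 ∈ conditioning set.
  P6: blocked at fork node W9 ∈ conditioning set.
{W9} contains no descendant of W10 and blocks every backdoor path.
No other singleton works — e.g. {W4} leaves P3 open — so {W9} is the unique smallest valid adjustment set.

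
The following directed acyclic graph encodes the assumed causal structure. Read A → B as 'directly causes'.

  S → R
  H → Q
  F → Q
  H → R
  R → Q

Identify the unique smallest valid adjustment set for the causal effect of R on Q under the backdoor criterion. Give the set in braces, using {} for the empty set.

{H}

Variables eligible for adjustment (non-descendants of R, excluding R and Q): {F, H, S}.
Backdoor paths from R to Q:
  P1: R <- H -> Q
The empty set is not sufficient: P1 (R <- H -> Q) has no collider blocking it and no conditioned non-collider, so it is open.
Try {H}:
  P1: blocked at fork node H ∈ conditioning set.
{H} contains no descendant of R and blocks every backdoor path.
No other singleton works — e.g. {S} leaves P1 open — so {H} is the unique smallest valid adjustment set.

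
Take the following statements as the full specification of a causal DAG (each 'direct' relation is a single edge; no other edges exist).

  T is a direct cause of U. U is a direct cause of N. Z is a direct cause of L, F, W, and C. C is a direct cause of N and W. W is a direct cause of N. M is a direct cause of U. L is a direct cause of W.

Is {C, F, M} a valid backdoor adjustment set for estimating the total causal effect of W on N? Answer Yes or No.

Yes

Backdoor paths from W to N (paths whose first edge points into W):
  P1: W <- Z -> C -> N
  P2: W <- C -> N
  P3: W <- L <- Z -> C -> N
Condition 1 (no descendant of W in the set): holds — descendants of W are {N}; none are in {C, F, M}.
Condition 2 (every backdoor path blocked by {C, F, M}):
  P1: blocked at chain node C ∈ conditioning set.
  P2: blocked at fork node C ∈ conditioning set.
  P3: blocked at chain node C ∈ conditioning set.
{C, F, M} satisfies the backdoor criterion.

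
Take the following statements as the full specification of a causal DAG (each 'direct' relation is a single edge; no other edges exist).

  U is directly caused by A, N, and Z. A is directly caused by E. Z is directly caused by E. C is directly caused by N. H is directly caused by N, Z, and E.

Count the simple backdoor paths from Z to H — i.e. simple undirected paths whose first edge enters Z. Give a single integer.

A backdoor path from Z to H is any simple undirected path whose first edge points into Z (i.e. leaves Z via a parent).
Parents of Z: {E}.
Enumerating:
  P1: Z <- E -> A -> U <- N -> H
  P2: Z <- E -> H
That exhausts the simple backdoor paths. Count: 2.

2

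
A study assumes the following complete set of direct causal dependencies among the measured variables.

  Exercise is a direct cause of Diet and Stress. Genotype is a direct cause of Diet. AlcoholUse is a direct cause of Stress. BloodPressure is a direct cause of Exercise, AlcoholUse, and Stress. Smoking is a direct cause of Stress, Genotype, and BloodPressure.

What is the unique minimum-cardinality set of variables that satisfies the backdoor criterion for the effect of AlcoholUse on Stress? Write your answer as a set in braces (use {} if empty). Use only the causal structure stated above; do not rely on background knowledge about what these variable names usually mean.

Variables eligible for adjustment (non-descendants of AlcoholUse, excluding AlcoholUse and Stress): {BloodPressure, Diet, Exercise, Genotype, Smoking}.
Backdoor paths from AlcoholUse to Stress:
  P1: AlcoholUse <- BloodPressure <- Smoking -> Genotype -> Diet <- Exercise -> Stress
  P2: AlcoholUse <- BloodPressure <- Smoking -> Stress
  P3: AlcoholUse <- BloodPressure -> Exercise -> Stress
  P4: AlcoholUse <- BloodPressure -> Exercise -> Diet <- Genotype <- Smoking -> Stress
  P5: AlcoholUse <- BloodPressure -> Stress
The empty set is not sufficient: P2 (AlcoholUse <- BloodPressure <- Smoking -> Stress) has no collider blocking it and no conditioned non-collider, so it is open.
Try {BloodPressure}:
  P1: blocked at chain node BloodPressure ∈ conditioning set.
  P2: blocked at chain node BloodPressure ∈ conditioning set.
  P3: blocked at fork node BloodPressure ∈ conditioning set.
  P4: blocked at fork node BloodPressure ∈ conditioning set.
  P5: blocked at fork node BloodPressure ∈ conditioning set.
{BloodPressure} contains no descendant of AlcoholUse and blocks every backdoor path.
No other singleton works — e.g. {Smoking} leaves P3 open — so {BloodPressure} is the unique smallest valid adjustment set.

{BloodPressure}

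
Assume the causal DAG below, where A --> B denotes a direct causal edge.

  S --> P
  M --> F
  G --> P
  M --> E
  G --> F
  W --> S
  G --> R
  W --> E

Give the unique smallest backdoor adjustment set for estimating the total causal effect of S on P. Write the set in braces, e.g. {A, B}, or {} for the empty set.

{}

Variables eligible for adjustment (non-descendants of S, excluding S and P): {E, F, G, M, R, W}.
Backdoor paths from S to P:
  P1: S <- W -> E <- M -> F <- G -> P
Each backdoor path contains an unconditioned collider, so every path is already blocked with the empty conditioning set:
  P1: blocked at collider E (neither it nor any descendant is in the conditioning set).
The empty set is therefore the unique smallest valid set.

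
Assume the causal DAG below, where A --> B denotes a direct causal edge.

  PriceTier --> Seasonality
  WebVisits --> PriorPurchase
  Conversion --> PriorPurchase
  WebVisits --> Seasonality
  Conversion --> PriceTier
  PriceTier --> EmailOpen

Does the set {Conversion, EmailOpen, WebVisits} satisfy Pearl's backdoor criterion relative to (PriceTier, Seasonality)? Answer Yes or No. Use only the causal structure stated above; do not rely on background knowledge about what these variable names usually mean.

No

Backdoor paths from PriceTier to Seasonality (paths whose first edge points into PriceTier):
  P1: PriceTier <- Conversion -> PriorPurchase <- WebVisits -> Seasonality
Condition 1 (no descendant of PriceTier in the set): FAILS — EmailOpen is a descendant of PriceTier.
Condition 2 (every backdoor path blocked by {Conversion, EmailOpen, WebVisits}):
  P1: blocked at fork node Conversion ∈ conditioning set.
{Conversion, EmailOpen, WebVisits} does not satisfy the backdoor criterion.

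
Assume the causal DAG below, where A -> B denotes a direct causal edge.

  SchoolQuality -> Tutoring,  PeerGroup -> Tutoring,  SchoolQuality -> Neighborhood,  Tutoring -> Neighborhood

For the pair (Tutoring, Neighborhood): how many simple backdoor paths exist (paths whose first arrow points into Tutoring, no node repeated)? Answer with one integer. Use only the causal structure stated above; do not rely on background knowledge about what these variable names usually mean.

1

A backdoor path from Tutoring to Neighborhood is any simple undirected path whose first edge points into Tutoring (i.e. leaves Tutoring via a parent).
Parents of Tutoring: {PeerGroup, SchoolQuality}.
Enumerating:
  P1: Tutoring <- SchoolQuality -> Neighborhood
That exhausts the simple backdoor paths. Count: 1.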